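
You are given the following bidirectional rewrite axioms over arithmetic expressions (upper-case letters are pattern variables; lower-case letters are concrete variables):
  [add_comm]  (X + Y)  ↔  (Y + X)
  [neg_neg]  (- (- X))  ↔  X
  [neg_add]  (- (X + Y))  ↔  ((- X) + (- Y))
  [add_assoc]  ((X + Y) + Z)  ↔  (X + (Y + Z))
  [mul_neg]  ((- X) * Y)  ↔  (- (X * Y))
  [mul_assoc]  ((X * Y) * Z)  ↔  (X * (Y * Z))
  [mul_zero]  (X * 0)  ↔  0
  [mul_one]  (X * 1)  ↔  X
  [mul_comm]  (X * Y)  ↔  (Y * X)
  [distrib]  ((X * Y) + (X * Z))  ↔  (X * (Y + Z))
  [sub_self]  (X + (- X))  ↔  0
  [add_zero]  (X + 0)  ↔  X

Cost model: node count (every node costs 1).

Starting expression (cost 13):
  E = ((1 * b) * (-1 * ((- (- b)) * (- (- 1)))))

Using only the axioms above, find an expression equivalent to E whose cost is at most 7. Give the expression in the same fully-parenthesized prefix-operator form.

((1 * b) * (-1 * b))   [cost 7]

1. [neg_neg →] (- (- 1))  →  1;  E = ((1 * b) * (-1 * ((- (- b)) * 1)))
2. [mul_one →] ((- (- b)) * 1)  →  (- (- b));  E = ((1 * b) * (-1 * (- (- b))))
3. [neg_neg →] (- (- b))  →  b;  cost 7 ≤ 7, done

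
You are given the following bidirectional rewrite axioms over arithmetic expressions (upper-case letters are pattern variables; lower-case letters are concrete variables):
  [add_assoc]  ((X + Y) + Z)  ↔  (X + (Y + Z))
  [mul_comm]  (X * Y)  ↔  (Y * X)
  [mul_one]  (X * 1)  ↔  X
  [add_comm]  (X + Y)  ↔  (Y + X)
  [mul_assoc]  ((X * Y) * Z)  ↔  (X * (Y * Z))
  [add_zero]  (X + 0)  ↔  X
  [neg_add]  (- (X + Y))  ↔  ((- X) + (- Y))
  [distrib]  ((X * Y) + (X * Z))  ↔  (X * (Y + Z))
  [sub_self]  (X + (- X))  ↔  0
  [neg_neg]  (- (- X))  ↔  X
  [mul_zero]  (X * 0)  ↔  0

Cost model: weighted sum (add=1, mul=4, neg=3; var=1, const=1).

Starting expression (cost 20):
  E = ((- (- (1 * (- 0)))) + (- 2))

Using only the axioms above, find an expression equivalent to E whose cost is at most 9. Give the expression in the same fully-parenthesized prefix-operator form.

step 1: mul_comm (→) rewrites (1 * (- 0)) into ((- 0) * 1), now ((- (- ((- 0) * 1))) + (- 2))
step 2: neg_neg (→) rewrites (- (- ((- 0) * 1))) into ((- 0) * 1), now (((- 0) * 1) + (- 2))
step 3: mul_one (→) rewrites ((- 0) * 1) into (- 0), reaching cost 9 (bound 9)

((- 0) + (- 2))   [cost 9]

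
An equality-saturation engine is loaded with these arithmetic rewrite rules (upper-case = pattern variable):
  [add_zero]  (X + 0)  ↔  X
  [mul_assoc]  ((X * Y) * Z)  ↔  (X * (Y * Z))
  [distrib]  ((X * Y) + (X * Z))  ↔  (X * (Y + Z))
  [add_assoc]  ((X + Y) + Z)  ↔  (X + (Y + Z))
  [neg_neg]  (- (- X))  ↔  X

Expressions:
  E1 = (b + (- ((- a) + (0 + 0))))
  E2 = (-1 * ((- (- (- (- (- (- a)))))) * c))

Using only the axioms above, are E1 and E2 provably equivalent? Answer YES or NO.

NO

All listed rules preserve value, hence provable equivalence implies equal values everywhere; look for a separating assignment.
a=0, b=1, c=0 gives E1 ↦ 1, E2 ↦ 0; values differ ⇒ not provably equivalent.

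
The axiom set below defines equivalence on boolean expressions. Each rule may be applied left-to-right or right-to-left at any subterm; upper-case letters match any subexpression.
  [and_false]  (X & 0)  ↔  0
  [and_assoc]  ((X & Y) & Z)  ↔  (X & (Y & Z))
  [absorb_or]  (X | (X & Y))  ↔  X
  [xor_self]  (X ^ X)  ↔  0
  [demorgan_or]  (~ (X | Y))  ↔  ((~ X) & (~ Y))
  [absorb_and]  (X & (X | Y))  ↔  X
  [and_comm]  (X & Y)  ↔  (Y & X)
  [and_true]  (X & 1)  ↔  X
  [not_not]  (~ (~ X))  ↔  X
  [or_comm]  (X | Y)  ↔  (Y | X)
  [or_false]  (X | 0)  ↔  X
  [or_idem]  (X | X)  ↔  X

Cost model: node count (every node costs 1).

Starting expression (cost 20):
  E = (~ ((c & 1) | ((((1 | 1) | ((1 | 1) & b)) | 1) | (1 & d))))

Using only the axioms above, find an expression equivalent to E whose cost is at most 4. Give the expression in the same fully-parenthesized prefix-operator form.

(~ (c | 1))   [cost 4]

1. [absorb_or →] ((1 | 1) | ((1 | 1) & b))  →  (1 | 1);  E = (~ ((c & 1) | (((1 | 1) | 1) | (1 & d))))
2. [or_idem →] (1 | 1)  →  1;  E = (~ ((c & 1) | ((1 | 1) | (1 & d))))
3. [and_true →] (c & 1)  →  c;  E = (~ (c | ((1 | 1) | (1 & d))))
4. [or_idem →] (1 | 1)  →  1;  E = (~ (c | (1 | (1 & d))))
5. [absorb_or →] (1 | (1 & d))  →  1;  cost 4 ≤ 4, done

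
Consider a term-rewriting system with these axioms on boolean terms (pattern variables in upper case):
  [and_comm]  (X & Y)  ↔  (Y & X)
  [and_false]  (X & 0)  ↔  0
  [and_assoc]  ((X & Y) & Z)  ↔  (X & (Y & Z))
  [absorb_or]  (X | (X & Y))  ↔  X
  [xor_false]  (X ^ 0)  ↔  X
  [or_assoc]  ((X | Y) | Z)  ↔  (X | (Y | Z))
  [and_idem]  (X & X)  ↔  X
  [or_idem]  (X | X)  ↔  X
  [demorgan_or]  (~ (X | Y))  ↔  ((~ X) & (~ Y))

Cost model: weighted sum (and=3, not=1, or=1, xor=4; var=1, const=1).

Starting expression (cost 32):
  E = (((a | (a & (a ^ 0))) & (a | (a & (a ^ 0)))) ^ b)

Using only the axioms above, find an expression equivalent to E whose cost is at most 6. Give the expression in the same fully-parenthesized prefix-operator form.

(a ^ b)   [cost 6]

(1) ((a | (a & (a ^ 0))) & (a | (a & (a ^ 0))))  =[and_idem →]=  (a | (a & (a ^ 0)))    ⊢ ((a | (a & (a ^ 0))) ^ b)
(2) (a ^ 0)  =[xor_false →]=  a    ⊢ ((a | (a & a)) ^ b)
(3) (a | (a & a))  =[absorb_or →]=  a    ⊢ cost 6, within 6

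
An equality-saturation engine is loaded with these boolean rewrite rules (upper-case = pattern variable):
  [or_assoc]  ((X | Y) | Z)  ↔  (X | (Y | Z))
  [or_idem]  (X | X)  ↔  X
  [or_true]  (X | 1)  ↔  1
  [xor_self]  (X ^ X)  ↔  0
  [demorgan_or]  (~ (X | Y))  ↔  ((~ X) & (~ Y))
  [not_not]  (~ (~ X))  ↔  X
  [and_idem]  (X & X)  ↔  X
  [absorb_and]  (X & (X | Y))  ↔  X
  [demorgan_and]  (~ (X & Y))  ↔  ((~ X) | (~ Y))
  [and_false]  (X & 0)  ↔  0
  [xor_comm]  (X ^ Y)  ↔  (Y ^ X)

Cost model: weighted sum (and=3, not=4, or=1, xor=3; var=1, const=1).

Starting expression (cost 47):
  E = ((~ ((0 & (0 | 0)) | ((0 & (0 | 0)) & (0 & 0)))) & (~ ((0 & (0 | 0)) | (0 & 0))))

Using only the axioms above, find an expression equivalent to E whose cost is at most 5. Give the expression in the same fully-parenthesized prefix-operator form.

step 1: or_idem (→) rewrites (0 | 0) into 0, now ((~ ((0 & (0 | 0)) | ((0 & 0) & (0 & 0)))) & (~ ((0 & (0 | 0)) | (0 & 0))))
step 2: and_idem (→) rewrites ((0 & 0) & (0 & 0)) into (0 & 0), now ((~ ((0 & (0 | 0)) | (0 & 0))) & (~ ((0 & (0 | 0)) | (0 & 0))))
step 3: and_idem (→) rewrites ((~ ((0 & (0 | 0)) | (0 & 0))) & (~ ((0 & (0 | 0)) | (0 & 0)))) into (~ ((0 & (0 | 0)) | (0 & 0)))
step 4: or_idem (→) rewrites (0 | 0) into 0, now (~ ((0 & 0) | (0 & 0)))
step 5: or_idem (→) rewrites ((0 & 0) | (0 & 0)) into (0 & 0), now (~ (0 & 0))
step 6: and_idem (→) rewrites (0 & 0) into 0, reaching cost 5 (bound 5)

(~ 0)   [cost 5]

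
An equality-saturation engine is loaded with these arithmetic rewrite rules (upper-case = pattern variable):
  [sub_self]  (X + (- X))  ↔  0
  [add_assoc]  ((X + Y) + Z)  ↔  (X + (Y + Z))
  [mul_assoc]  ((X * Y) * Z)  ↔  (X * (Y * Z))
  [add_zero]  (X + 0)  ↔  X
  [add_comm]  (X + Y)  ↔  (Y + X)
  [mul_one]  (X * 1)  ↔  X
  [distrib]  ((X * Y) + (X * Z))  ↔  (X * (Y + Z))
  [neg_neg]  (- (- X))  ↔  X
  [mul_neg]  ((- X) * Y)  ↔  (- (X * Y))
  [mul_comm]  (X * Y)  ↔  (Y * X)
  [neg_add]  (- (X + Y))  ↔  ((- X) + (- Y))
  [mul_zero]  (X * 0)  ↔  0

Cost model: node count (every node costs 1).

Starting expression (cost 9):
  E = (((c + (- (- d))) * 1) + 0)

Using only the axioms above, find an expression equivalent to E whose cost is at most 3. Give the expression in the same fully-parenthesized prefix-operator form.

(c + d)   [cost 3]

(1) (- (- d))  =[neg_neg →]=  d    ⊢ (((c + d) * 1) + 0)
(2) ((c + d) * 1)  =[mul_one →]=  (c + d)    ⊢ ((c + d) + 0)
(3) ((c + d) + 0)  =[add_zero →]=  (c + d)    ⊢ cost 3, within 3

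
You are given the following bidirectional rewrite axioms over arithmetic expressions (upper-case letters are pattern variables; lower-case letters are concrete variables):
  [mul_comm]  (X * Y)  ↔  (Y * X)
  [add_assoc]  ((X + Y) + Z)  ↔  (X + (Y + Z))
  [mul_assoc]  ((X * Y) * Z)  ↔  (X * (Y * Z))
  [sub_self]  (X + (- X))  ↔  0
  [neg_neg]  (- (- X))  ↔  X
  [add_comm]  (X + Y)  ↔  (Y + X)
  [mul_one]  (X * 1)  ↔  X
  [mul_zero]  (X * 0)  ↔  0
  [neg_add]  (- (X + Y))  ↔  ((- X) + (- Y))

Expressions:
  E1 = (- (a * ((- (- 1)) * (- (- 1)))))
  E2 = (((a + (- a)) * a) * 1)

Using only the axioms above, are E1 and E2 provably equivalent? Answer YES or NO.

All listed rules preserve value, hence provable equivalence implies equal values everywhere; look for a separating assignment.
a=1 gives E1 ↦ -1, E2 ↦ 0; values differ ⇒ not provably equivalent.

NO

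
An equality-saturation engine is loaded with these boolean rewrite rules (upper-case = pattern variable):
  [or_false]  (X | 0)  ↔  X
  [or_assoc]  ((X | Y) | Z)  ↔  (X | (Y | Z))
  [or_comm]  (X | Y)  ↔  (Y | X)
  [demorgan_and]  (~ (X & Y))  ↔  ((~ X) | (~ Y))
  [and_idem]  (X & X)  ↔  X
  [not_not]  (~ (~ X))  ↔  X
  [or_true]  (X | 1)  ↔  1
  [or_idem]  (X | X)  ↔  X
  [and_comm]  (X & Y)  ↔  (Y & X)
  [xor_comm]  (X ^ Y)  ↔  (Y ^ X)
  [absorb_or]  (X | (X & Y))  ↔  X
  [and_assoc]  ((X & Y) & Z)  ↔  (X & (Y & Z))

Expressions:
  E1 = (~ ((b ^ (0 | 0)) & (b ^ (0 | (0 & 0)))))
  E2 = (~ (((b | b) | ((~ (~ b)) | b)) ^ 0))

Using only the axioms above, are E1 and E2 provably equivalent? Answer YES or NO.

(1) (0 | (0 & 0))  =[absorb_or →]=  0    ⊢ (~ ((b ^ (0 | 0)) & (b ^ 0)))
(2) (0 | 0)  =[or_false →]=  0    ⊢ (~ ((b ^ 0) & (b ^ 0)))
(3) ((b ^ 0) & (b ^ 0))  =[and_idem →]=  (b ^ 0)    ⊢ (~ (b ^ 0))
(4) b  =[or_idem ←]=  (b | b)    ⊢ (~ ((b | b) ^ 0))
(5) (b | b)  =[or_idem ←]=  ((b | b) | (b | b))    ⊢ (~ (((b | b) | (b | b)) ^ 0))
(6) b  =[not_not ←]=  (~ (~ b))    ⊢ E2

YES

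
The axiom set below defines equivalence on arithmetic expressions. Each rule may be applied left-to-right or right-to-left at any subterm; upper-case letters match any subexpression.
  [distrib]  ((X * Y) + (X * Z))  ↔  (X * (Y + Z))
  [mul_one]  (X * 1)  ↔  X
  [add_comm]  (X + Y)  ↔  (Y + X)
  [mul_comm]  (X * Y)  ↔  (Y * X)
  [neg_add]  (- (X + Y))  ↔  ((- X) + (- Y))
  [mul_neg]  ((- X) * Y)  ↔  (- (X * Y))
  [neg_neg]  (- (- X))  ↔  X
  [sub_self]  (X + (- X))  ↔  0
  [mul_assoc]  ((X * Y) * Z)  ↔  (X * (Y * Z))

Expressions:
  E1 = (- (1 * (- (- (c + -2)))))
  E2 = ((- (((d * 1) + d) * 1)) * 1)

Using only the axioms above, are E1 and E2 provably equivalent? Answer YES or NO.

NO

The axioms are sound identities: if E1 ↔* E2 then E1 and E2 evaluate identically under any assignment.
Under c=0, d=0: E1 evaluates to 2, E2 to 0. Distinct ⇒ no rewrite sequence connects them.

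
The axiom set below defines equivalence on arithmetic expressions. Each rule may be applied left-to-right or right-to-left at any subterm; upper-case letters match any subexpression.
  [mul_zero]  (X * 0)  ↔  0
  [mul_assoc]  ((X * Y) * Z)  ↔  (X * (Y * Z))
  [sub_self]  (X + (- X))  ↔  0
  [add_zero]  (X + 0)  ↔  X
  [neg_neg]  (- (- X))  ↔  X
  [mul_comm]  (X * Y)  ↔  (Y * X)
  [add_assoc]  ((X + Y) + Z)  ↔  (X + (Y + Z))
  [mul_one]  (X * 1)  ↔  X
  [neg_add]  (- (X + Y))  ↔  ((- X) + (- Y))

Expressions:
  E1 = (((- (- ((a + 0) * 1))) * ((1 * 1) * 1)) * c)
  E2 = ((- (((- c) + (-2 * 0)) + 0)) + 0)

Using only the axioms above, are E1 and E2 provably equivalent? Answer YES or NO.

Every axiom is a valid identity, so a rewrite proof would force E1 and E2 to agree under every assignment.
At a=0, c=1: E1 = 0 but E2 = 1; they differ, so no derivation exists.

NO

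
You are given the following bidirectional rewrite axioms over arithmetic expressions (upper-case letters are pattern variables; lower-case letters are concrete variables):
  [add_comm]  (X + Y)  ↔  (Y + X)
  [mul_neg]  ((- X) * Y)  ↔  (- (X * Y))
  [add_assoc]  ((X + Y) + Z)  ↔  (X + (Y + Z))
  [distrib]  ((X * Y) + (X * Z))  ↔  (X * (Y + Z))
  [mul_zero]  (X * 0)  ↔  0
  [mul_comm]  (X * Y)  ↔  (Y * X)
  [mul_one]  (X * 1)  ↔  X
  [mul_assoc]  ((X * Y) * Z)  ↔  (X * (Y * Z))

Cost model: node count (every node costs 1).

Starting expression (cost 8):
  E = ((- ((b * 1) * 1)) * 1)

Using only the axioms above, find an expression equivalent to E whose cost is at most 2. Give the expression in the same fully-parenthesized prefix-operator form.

(- b)   [cost 2]

1. [mul_one →] ((b * 1) * 1)  →  (b * 1);  E = ((- (b * 1)) * 1)
2. [mul_one →] (b * 1)  →  b;  E = ((- b) * 1)
3. [mul_one →] ((- b) * 1)  →  (- b);  cost 2 ≤ 2, done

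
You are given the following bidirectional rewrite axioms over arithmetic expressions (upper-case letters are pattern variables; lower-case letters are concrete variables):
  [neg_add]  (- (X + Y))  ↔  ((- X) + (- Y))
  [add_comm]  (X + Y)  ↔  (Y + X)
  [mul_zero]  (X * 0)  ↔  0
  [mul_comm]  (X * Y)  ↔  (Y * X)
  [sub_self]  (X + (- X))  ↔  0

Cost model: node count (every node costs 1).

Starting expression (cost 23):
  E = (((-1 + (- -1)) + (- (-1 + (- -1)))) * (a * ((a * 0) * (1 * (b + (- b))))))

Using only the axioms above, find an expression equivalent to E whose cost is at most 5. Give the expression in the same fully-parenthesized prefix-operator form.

(0 * (a * 0))   [cost 5]

step 1: sub_self (→) rewrites (b + (- b)) into 0, now (((-1 + (- -1)) + (- (-1 + (- -1)))) * (a * ((a * 0) * (1 * 0))))
step 2: sub_self (→) rewrites (-1 + (- -1)) into 0, now (((-1 + (- -1)) + (- 0)) * (a * ((a * 0) * (1 * 0))))
step 3: mul_zero (→) rewrites (a * 0) into 0, now (((-1 + (- -1)) + (- 0)) * (a * (0 * (1 * 0))))
step 4: mul_comm (→) rewrites (0 * (1 * 0)) into ((1 * 0) * 0), now (((-1 + (- -1)) + (- 0)) * (a * ((1 * 0) * 0)))
step 5: mul_zero (→) rewrites (1 * 0) into 0, now (((-1 + (- -1)) + (- 0)) * (a * (0 * 0)))
step 6: mul_zero (→) rewrites (0 * 0) into 0, now (((-1 + (- -1)) + (- 0)) * (a * 0))
step 7: sub_self (→) rewrites (-1 + (- -1)) into 0, now ((0 + (- 0)) * (a * 0))
step 8: sub_self (→) rewrites (0 + (- 0)) into 0, reaching cost 5 (bound 5)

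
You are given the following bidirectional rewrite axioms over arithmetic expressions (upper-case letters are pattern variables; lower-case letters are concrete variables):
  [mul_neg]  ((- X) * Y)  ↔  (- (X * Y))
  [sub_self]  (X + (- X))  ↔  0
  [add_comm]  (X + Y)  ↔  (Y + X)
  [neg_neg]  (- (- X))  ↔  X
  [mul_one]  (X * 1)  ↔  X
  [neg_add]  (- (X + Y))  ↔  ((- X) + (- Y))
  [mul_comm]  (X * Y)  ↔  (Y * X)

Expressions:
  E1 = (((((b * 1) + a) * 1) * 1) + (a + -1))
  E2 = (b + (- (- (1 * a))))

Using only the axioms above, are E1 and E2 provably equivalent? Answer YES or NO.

Every axiom is a valid identity, so a rewrite proof would force E1 and E2 to agree under every assignment.
At a=0, b=0: E1 = -1 but E2 = 0; they differ, so no derivation exists.

NO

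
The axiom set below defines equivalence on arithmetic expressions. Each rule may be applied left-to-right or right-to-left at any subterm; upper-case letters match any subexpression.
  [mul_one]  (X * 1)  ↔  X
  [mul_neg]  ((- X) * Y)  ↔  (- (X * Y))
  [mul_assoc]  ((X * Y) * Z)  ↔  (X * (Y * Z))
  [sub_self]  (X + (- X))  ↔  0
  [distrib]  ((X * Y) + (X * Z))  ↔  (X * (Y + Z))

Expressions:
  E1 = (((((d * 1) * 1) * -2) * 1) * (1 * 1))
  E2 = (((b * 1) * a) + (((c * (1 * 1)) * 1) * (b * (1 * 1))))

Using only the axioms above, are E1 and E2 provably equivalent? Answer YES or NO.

All listed rules preserve value, hence provable equivalence implies equal values everywhere; look for a separating assignment.
a=0, b=0, c=0, d=1 gives E1 ↦ -2, E2 ↦ 0; values differ ⇒ not provably equivalent.

NO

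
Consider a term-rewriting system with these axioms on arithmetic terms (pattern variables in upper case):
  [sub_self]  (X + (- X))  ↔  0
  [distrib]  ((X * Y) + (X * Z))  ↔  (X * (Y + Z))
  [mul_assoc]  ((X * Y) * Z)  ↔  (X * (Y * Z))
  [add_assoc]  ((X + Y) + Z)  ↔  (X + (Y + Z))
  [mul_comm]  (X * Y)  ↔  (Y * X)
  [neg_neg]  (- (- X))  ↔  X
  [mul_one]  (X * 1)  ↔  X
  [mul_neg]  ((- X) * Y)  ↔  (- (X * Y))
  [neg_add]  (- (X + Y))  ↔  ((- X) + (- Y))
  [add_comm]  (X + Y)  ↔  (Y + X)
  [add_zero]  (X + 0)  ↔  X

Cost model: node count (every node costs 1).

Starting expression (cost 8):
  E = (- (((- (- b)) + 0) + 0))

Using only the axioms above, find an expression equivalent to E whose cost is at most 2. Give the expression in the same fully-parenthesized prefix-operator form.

1. [add_zero →] ((- (- b)) + 0)  →  (- (- b));  E = (- ((- (- b)) + 0))
2. [add_zero →] ((- (- b)) + 0)  →  (- (- b));  E = (- (- (- b)))
3. [neg_neg →] (- (- b))  →  b;  cost 2 ≤ 2, done

(- b)   [cost 2]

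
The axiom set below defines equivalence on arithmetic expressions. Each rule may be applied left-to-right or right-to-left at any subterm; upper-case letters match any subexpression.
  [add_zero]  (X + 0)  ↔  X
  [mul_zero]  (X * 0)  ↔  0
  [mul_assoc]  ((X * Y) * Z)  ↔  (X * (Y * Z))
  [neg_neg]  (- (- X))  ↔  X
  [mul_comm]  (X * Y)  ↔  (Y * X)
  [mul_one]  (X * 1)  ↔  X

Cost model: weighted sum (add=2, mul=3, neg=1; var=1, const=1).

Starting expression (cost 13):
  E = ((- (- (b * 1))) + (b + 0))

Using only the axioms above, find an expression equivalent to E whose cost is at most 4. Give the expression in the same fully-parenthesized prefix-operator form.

(b + b)   [cost 4]

(1) (- (- (b * 1)))  =[neg_neg →]=  (b * 1)    ⊢ ((b * 1) + (b + 0))
(2) (b * 1)  =[mul_one →]=  b    ⊢ (b + (b + 0))
(3) (b + 0)  =[add_zero →]=  b    ⊢ cost 4, within 4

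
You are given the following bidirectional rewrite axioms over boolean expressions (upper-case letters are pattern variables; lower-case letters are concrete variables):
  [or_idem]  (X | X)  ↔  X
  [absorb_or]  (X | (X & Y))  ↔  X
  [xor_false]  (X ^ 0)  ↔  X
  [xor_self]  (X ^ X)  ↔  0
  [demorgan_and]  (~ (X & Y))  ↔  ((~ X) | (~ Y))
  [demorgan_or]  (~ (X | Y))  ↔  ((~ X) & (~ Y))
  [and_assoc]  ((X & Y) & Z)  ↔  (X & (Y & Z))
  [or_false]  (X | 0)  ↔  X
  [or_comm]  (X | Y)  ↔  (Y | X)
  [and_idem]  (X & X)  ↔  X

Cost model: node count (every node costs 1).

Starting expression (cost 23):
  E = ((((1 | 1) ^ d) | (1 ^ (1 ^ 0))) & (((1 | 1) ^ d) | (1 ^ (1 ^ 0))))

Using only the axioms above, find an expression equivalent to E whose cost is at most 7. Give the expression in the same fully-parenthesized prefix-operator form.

1. [and_idem →] ((((1 | 1) ^ d) | (1 ^ (1 ^ 0))) & (((1 | 1) ^ d) | (1 ^ (1 ^ 0))))  →  (((1 | 1) ^ d) | (1 ^ (1 ^ 0)))
2. [or_idem →] (1 | 1)  →  1;  E = ((1 ^ d) | (1 ^ (1 ^ 0)))
3. [xor_false →] (1 ^ 0)  →  1;  cost 7 ≤ 7, done

((1 ^ d) | (1 ^ 1))   [cost 7]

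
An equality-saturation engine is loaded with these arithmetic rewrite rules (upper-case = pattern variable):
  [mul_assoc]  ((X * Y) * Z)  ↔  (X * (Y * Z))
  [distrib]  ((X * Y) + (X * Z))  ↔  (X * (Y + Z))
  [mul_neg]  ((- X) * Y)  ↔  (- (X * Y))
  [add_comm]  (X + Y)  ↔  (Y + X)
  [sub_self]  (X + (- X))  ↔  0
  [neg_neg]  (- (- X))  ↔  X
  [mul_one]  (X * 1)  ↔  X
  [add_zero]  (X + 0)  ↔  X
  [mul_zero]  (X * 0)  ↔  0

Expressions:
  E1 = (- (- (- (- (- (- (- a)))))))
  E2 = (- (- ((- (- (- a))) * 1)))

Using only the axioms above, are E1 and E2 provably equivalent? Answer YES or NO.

YES

1. [neg_neg →] (- (- (- a)))  →  (- a);  E1 = (- (- (- (- (- a)))))
2. [mul_one ←] (- (- (- a)))  →  ((- (- (- a))) * 1);  this is E2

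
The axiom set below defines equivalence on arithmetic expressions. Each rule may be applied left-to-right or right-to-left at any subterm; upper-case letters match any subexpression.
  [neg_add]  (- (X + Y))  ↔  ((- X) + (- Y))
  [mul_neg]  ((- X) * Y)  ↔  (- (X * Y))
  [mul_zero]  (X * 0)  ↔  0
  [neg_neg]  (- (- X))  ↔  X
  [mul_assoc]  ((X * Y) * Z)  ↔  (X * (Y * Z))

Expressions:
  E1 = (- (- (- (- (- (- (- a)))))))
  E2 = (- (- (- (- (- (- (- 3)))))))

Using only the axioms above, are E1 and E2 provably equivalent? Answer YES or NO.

NO

The axioms are sound identities: if E1 ↔* E2 then E1 and E2 evaluate identically under any assignment.
Under a=0: E1 evaluates to 0, E2 to -3. Distinct ⇒ no rewrite sequence connects them.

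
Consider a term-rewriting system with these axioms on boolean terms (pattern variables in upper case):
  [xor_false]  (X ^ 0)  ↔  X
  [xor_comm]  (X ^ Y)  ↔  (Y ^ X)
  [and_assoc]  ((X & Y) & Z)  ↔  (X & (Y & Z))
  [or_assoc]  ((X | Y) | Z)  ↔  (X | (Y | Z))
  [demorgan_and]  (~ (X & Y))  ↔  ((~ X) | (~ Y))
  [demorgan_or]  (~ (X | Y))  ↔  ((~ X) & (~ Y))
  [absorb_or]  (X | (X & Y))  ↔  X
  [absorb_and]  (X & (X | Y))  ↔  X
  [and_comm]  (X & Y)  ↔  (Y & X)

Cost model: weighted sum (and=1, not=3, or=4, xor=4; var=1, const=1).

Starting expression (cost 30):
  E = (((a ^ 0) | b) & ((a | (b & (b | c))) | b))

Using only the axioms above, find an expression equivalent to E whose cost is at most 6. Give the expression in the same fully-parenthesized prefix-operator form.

1. [absorb_and →] (b & (b | c))  →  b;  E = (((a ^ 0) | b) & ((a | b) | b))
2. [xor_false →] (a ^ 0)  →  a;  E = ((a | b) & ((a | b) | b))
3. [absorb_and →] ((a | b) & ((a | b) | b))  →  (a | b);  cost 6 ≤ 6, done

(a | b)   [cost 6]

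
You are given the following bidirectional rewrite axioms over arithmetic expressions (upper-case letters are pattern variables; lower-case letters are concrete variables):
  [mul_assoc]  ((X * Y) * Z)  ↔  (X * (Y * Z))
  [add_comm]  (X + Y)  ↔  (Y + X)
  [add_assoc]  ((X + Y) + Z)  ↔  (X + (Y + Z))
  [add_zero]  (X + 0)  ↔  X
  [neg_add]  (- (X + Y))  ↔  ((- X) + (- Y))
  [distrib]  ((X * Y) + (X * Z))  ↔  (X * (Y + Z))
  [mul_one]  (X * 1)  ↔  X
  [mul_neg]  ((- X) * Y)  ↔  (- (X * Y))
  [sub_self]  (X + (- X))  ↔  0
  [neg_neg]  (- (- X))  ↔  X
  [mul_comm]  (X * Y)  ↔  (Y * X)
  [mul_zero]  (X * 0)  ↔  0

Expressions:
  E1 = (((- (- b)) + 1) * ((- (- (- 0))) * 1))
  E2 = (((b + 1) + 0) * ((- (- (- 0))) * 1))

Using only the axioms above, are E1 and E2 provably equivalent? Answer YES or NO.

(1) (- (- 0))  =[neg_neg →]=  0    ⊢ (((- (- b)) + 1) * ((- 0) * 1))
(2) (- (- b))  =[neg_neg →]=  b    ⊢ ((b + 1) * ((- 0) * 1))
(3) 0  =[neg_neg ←]=  (- (- 0))    ⊢ ((b + 1) * ((- (- (- 0))) * 1))
(4) (b + 1)  =[add_zero ←]=  ((b + 1) + 0)    ⊢ E2

YES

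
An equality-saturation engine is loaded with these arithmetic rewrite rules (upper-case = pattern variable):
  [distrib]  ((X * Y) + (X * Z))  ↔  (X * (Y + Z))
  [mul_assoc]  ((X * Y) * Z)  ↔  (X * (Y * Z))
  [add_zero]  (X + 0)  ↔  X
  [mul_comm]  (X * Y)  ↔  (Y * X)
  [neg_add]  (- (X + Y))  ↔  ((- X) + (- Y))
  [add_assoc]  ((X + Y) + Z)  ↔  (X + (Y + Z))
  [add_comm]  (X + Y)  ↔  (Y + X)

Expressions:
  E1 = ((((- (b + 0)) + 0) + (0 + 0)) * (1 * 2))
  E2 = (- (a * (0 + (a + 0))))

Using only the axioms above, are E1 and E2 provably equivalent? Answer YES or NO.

NO

The axioms are sound identities: if E1 ↔* E2 then E1 and E2 evaluate identically under any assignment.
Under a=0, b=1: E1 evaluates to -2, E2 to 0. Distinct ⇒ no rewrite sequence connects them.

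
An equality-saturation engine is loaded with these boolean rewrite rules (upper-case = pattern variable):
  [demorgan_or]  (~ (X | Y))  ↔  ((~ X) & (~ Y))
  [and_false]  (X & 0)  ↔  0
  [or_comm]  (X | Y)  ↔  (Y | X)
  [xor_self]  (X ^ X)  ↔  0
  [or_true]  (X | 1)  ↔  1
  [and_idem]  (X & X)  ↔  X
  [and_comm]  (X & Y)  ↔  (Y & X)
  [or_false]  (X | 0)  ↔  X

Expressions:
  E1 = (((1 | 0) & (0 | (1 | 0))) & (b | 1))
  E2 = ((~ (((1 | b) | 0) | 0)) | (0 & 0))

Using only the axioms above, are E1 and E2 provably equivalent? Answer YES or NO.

The axioms are sound identities: if E1 ↔* E2 then E1 and E2 evaluate identically under any assignment.
Under b=0: E1 evaluates to 1, E2 to 0. Distinct ⇒ no rewrite sequence connects them.

NO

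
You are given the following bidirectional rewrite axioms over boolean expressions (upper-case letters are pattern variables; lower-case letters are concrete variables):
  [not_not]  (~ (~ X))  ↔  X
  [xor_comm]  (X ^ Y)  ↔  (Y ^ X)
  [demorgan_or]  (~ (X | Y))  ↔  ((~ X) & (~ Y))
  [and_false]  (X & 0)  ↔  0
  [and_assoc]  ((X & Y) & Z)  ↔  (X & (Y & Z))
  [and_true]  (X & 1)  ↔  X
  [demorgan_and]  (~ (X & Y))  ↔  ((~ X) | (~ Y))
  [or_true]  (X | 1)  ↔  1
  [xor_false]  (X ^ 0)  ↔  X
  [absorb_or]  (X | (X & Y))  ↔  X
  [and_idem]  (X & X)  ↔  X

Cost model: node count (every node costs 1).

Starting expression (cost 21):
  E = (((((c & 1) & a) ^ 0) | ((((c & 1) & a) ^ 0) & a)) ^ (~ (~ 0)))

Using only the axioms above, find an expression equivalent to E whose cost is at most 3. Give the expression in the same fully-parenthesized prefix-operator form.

(c & a)   [cost 3]

1. [absorb_or →] ((((c & 1) & a) ^ 0) | ((((c & 1) & a) ^ 0) & a))  →  (((c & 1) & a) ^ 0);  E = ((((c & 1) & a) ^ 0) ^ (~ (~ 0)))
2. [not_not →] (~ (~ 0))  →  0;  E = ((((c & 1) & a) ^ 0) ^ 0)
3. [xor_false →] ((((c & 1) & a) ^ 0) ^ 0)  →  (((c & 1) & a) ^ 0)
4. [and_true →] (c & 1)  →  c;  E = ((c & a) ^ 0)
5. [xor_false →] ((c & a) ^ 0)  →  (c & a);  cost 3 ≤ 3, done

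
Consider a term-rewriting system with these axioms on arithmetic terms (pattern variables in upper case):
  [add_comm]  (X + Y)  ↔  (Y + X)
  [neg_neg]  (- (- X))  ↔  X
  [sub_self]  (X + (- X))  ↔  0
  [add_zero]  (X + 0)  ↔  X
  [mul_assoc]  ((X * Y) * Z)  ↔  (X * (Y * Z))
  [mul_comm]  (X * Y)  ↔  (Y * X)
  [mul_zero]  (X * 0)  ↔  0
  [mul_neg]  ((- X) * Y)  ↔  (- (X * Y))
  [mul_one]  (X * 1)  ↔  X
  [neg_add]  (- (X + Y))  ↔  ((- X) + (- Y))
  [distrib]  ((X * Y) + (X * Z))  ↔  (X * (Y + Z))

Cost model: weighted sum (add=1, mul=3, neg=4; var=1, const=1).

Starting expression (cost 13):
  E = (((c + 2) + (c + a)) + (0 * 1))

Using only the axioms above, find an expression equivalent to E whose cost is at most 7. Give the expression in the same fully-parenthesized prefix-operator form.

step 1: add_comm (→) rewrites (c + 2) into (2 + c), now (((2 + c) + (c + a)) + (0 * 1))
step 2: mul_one (→) rewrites (0 * 1) into 0, now (((2 + c) + (c + a)) + 0)
step 3: add_zero (→) rewrites (((2 + c) + (c + a)) + 0) into ((2 + c) + (c + a)), reaching cost 7 (bound 7)

((2 + c) + (c + a))   [cost 7]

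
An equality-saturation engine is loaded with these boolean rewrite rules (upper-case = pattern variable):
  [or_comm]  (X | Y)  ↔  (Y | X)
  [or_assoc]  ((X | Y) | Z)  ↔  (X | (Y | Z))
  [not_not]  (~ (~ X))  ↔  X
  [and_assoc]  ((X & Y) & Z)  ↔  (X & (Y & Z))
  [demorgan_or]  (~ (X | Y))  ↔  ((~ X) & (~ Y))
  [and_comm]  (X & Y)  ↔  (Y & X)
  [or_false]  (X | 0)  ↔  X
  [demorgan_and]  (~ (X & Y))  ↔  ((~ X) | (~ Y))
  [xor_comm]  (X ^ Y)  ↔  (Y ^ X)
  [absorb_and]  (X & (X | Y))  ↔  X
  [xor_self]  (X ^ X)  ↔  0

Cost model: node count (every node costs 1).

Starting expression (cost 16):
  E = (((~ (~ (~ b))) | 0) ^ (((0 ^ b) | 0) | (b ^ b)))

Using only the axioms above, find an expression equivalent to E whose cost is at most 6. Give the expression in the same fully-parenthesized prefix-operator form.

1. [not_not →] (~ (~ (~ b)))  →  (~ b);  E = (((~ b) | 0) ^ (((0 ^ b) | 0) | (b ^ b)))
2. [or_false →] ((~ b) | 0)  →  (~ b);  E = ((~ b) ^ (((0 ^ b) | 0) | (b ^ b)))
3. [xor_self →] (b ^ b)  →  0;  E = ((~ b) ^ (((0 ^ b) | 0) | 0))
4. [or_false →] ((0 ^ b) | 0)  →  (0 ^ b);  E = ((~ b) ^ ((0 ^ b) | 0))
5. [xor_comm →] (0 ^ b)  →  (b ^ 0);  E = ((~ b) ^ ((b ^ 0) | 0))
6. [or_false →] ((b ^ 0) | 0)  →  (b ^ 0);  cost 6 ≤ 6, done

((~ b) ^ (b ^ 0))   [cost 6]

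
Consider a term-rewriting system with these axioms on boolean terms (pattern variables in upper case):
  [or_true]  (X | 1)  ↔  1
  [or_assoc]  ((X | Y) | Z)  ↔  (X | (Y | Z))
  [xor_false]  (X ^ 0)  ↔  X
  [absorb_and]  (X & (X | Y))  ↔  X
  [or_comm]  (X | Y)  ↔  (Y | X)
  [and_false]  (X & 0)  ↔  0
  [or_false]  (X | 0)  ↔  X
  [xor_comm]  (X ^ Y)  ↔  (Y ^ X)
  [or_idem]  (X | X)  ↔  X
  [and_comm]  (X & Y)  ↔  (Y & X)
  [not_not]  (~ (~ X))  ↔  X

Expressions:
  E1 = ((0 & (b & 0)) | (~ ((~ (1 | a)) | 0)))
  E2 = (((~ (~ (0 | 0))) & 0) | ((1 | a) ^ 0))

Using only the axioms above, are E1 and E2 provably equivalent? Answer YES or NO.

1. [or_false →] ((~ (1 | a)) | 0)  →  (~ (1 | a));  E1 = ((0 & (b & 0)) | (~ (~ (1 | a))))
2. [not_not →] (~ (~ (1 | a)))  →  (1 | a);  E1 = ((0 & (b & 0)) | (1 | a))
3. [and_false →] (b & 0)  →  0;  E1 = ((0 & 0) | (1 | a))
4. [or_false ←] 0  →  (0 | 0);  E1 = (((0 | 0) & 0) | (1 | a))
5. [xor_false ←] (1 | a)  →  ((1 | a) ^ 0);  E1 = (((0 | 0) & 0) | ((1 | a) ^ 0))
6. [not_not ←] (0 | 0)  →  (~ (~ (0 | 0)));  this is E2

YES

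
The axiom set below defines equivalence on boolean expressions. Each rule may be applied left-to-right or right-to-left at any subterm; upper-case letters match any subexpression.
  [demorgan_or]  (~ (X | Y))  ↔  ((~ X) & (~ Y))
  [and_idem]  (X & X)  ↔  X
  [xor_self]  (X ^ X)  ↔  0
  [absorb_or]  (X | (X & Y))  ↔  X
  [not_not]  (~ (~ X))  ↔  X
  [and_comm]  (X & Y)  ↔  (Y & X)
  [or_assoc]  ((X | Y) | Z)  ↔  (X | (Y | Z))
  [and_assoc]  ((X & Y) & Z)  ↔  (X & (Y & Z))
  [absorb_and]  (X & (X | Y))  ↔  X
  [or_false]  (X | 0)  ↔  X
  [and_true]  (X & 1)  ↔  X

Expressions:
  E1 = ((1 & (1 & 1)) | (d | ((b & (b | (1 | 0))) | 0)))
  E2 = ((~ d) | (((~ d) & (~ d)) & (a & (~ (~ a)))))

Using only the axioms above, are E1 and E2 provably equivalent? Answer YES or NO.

The axioms are sound identities: if E1 ↔* E2 then E1 and E2 evaluate identically under any assignment.
Under a=0, b=0, d=1: E1 evaluates to 1, E2 to 0. Distinct ⇒ no rewrite sequence connects them.

NO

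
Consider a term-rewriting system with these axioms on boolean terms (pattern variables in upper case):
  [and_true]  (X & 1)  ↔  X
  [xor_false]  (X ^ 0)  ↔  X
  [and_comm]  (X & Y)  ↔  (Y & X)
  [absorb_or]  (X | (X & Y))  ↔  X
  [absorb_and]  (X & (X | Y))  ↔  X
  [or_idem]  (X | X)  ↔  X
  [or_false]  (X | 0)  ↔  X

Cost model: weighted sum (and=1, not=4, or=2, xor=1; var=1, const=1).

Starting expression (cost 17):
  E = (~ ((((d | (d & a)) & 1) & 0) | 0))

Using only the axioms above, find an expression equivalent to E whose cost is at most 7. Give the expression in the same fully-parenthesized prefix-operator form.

(1) (d | (d & a))  =[absorb_or →]=  d    ⊢ (~ (((d & 1) & 0) | 0))
(2) (((d & 1) & 0) | 0)  =[or_false →]=  ((d & 1) & 0)    ⊢ (~ ((d & 1) & 0))
(3) (d & 1)  =[and_true →]=  d    ⊢ cost 7, within 7

(~ (d & 0))   [cost 7]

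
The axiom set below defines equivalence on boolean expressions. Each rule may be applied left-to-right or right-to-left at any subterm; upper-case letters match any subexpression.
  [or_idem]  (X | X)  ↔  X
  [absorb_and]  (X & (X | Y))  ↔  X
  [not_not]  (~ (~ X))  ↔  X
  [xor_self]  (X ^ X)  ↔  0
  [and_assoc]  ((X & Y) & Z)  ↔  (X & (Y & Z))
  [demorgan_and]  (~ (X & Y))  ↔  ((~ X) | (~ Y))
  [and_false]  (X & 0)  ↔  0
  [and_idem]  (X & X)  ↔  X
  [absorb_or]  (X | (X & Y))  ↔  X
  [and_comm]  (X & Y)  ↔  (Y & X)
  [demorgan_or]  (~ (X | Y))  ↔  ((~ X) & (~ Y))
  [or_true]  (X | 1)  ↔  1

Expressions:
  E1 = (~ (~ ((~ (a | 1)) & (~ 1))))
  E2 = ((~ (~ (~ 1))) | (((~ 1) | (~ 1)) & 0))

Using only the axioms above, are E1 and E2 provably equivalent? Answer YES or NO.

YES

step 1: or_true (→) rewrites (a | 1) into 1, now (~ (~ ((~ 1) & (~ 1))))
step 2: and_idem (→) rewrites ((~ 1) & (~ 1)) into (~ 1), now (~ (~ (~ 1)))
step 3: not_not (→) rewrites (~ (~ (~ 1))) into (~ 1)
step 4: absorb_or (←) rewrites (~ 1) into ((~ 1) | ((~ 1) & 0))
step 5: not_not (←) rewrites (~ 1) into (~ (~ (~ 1))), now ((~ (~ (~ 1))) | ((~ 1) & 0))
step 6: or_idem (←) rewrites (~ 1) into ((~ 1) | (~ 1)), which is E2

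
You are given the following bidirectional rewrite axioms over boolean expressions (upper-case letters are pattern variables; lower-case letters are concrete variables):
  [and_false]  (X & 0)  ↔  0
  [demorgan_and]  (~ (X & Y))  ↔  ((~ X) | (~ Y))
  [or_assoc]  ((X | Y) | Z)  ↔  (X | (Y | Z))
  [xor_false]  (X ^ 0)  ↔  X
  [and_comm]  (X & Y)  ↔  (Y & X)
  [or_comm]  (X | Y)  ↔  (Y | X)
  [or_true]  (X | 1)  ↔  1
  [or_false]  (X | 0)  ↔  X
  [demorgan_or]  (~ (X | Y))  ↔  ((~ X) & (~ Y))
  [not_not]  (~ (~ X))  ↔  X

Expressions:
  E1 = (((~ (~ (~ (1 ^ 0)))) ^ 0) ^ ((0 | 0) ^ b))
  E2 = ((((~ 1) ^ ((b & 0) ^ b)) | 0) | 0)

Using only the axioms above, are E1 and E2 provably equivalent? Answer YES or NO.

step 1: not_not (→) rewrites (~ (~ (~ (1 ^ 0)))) into (~ (1 ^ 0)), now (((~ (1 ^ 0)) ^ 0) ^ ((0 | 0) ^ b))
step 2: xor_false (→) rewrites (1 ^ 0) into 1, now (((~ 1) ^ 0) ^ ((0 | 0) ^ b))
step 3: or_false (→) rewrites (0 | 0) into 0, now (((~ 1) ^ 0) ^ (0 ^ b))
step 4: xor_false (→) rewrites ((~ 1) ^ 0) into (~ 1), now ((~ 1) ^ (0 ^ b))
step 5: and_false (←) rewrites 0 into (b & 0), now ((~ 1) ^ ((b & 0) ^ b))
step 6: or_false (←) rewrites ((~ 1) ^ ((b & 0) ^ b)) into (((~ 1) ^ ((b & 0) ^ b)) | 0)
step 7: or_false (←) rewrites ((~ 1) ^ ((b & 0) ^ b)) into (((~ 1) ^ ((b & 0) ^ b)) | 0), which is E2

YES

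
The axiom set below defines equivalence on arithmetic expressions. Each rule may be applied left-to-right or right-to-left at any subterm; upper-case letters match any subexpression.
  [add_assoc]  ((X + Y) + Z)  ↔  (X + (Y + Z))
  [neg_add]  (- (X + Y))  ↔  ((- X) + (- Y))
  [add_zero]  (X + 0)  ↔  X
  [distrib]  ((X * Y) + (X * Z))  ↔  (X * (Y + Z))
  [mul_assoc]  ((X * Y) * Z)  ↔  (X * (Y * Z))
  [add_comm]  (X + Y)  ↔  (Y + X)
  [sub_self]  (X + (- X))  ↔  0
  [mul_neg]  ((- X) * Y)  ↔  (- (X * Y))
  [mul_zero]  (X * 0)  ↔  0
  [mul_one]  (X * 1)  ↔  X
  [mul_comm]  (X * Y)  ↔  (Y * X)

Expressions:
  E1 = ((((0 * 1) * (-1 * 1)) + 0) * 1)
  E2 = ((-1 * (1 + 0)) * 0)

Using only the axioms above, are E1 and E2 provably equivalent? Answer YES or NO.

1. [mul_one →] ((((0 * 1) * (-1 * 1)) + 0) * 1)  →  (((0 * 1) * (-1 * 1)) + 0)
2. [mul_one →] (0 * 1)  →  0;  E1 = ((0 * (-1 * 1)) + 0)
3. [add_zero →] ((0 * (-1 * 1)) + 0)  →  (0 * (-1 * 1))
4. [mul_comm →] (0 * (-1 * 1))  →  ((-1 * 1) * 0)
5. [add_zero ←] 1  →  (1 + 0);  this is E2

YES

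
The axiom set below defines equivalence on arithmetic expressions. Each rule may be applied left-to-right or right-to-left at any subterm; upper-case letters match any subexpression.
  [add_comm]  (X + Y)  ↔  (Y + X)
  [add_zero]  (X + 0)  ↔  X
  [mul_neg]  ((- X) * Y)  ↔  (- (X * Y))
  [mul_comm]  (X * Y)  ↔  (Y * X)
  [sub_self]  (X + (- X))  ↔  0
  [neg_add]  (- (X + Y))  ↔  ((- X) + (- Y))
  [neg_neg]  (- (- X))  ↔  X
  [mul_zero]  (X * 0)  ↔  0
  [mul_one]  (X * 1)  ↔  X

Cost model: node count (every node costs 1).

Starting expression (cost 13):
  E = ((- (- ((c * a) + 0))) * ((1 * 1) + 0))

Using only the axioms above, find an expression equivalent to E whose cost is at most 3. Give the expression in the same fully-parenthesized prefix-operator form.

step 1: add_zero (→) rewrites ((c * a) + 0) into (c * a), now ((- (- (c * a))) * ((1 * 1) + 0))
step 2: add_zero (→) rewrites ((1 * 1) + 0) into (1 * 1), now ((- (- (c * a))) * (1 * 1))
step 3: mul_one (→) rewrites (1 * 1) into 1, now ((- (- (c * a))) * 1)
step 4: mul_one (→) rewrites ((- (- (c * a))) * 1) into (- (- (c * a)))
step 5: neg_neg (→) rewrites (- (- (c * a))) into (c * a), reaching cost 3 (bound 3)

(c * a)   [cost 3]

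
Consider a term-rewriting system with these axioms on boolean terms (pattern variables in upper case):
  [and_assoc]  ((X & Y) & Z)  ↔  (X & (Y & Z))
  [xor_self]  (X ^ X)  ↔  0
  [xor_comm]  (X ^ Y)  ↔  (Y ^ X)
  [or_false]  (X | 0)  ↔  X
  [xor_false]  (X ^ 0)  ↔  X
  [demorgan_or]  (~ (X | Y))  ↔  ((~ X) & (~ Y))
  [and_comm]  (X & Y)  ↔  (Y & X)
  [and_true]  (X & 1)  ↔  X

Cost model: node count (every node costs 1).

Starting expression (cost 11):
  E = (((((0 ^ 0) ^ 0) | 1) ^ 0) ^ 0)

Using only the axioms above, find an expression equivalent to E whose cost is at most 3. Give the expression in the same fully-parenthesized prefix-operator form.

(0 | 1)   [cost 3]

(1) ((((0 ^ 0) ^ 0) | 1) ^ 0)  =[xor_false →]=  (((0 ^ 0) ^ 0) | 1)    ⊢ ((((0 ^ 0) ^ 0) | 1) ^ 0)
(2) ((((0 ^ 0) ^ 0) | 1) ^ 0)  =[xor_false →]=  (((0 ^ 0) ^ 0) | 1)
(3) ((0 ^ 0) ^ 0)  =[xor_false →]=  (0 ^ 0)    ⊢ ((0 ^ 0) | 1)
(4) (0 ^ 0)  =[xor_self →]=  0    ⊢ cost 3, within 3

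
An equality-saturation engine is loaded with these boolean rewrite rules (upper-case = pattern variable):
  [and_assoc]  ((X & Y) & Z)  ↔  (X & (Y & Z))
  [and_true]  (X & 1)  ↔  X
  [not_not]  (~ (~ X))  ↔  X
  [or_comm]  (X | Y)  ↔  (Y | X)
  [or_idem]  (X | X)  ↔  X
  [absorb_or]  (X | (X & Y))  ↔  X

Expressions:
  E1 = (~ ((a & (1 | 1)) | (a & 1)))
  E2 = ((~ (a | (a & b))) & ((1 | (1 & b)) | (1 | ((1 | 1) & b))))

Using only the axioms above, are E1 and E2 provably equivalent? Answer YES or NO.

YES

step 1: or_idem (→) rewrites (1 | 1) into 1, now (~ ((a & 1) | (a & 1)))
step 2: or_idem (→) rewrites ((a & 1) | (a & 1)) into (a & 1), now (~ (a & 1))
step 3: and_true (→) rewrites (a & 1) into a, now (~ a)
step 4: absorb_or (←) rewrites a into (a | (a & b)), now (~ (a | (a & b)))
step 5: and_true (←) rewrites (~ (a | (a & b))) into ((~ (a | (a & b))) & 1)
step 6: absorb_or (←) rewrites 1 into (1 | (1 & b)), now ((~ (a | (a & b))) & (1 | (1 & b)))
step 7: or_idem (←) rewrites (1 | (1 & b)) into ((1 | (1 & b)) | (1 | (1 & b))), now ((~ (a | (a & b))) & ((1 | (1 & b)) | (1 | (1 & b))))
step 8: or_idem (←) rewrites 1 into (1 | 1), which is E2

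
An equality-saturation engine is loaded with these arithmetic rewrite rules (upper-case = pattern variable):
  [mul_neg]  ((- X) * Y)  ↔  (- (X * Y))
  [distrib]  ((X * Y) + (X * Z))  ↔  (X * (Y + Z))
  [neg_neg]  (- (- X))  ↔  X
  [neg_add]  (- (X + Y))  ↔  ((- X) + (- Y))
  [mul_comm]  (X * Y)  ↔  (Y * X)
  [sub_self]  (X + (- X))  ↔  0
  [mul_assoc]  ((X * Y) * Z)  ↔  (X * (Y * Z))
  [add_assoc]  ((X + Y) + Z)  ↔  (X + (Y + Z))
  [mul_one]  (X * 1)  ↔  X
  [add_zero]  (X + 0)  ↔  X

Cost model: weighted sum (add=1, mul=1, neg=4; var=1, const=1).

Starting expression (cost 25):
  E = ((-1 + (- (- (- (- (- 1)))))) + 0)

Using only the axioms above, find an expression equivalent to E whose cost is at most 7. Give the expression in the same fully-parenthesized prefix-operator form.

(-1 + (- 1))   [cost 7]

(1) ((-1 + (- (- (- (- (- 1)))))) + 0)  =[add_zero →]=  (-1 + (- (- (- (- (- 1))))))
(2) (- (- 1))  =[neg_neg →]=  1    ⊢ (-1 + (- (- (- 1))))
(3) (- (- 1))  =[neg_neg →]=  1    ⊢ cost 7, within 7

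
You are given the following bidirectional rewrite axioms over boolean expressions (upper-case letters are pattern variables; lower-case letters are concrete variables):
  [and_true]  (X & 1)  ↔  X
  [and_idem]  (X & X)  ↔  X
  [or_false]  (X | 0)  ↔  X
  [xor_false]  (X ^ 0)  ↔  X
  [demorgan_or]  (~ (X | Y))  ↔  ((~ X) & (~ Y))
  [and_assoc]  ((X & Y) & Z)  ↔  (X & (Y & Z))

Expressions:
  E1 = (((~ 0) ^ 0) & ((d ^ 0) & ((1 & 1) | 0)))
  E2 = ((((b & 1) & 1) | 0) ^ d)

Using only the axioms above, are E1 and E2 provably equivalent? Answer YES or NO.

NO

Every axiom is a valid identity, so a rewrite proof would force E1 and E2 to agree under every assignment.
At b=1, d=0: E1 = 0 but E2 = 1; they differ, so no derivation exists.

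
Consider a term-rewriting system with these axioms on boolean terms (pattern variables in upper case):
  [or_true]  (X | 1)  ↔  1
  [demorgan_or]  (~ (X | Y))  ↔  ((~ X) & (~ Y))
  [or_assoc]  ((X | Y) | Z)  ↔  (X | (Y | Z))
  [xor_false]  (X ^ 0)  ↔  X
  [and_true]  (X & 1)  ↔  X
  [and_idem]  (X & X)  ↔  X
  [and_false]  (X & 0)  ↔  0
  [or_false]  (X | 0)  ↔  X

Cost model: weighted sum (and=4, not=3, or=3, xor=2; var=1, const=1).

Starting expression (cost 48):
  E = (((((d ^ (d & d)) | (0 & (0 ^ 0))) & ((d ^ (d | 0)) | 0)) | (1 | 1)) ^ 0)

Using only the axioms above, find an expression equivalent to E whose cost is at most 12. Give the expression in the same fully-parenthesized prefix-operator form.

((d ^ d) | (1 | 1))   [cost 12]

(1) (((((d ^ (d & d)) | (0 & (0 ^ 0))) & ((d ^ (d | 0)) | 0)) | (1 | 1)) ^ 0)  =[xor_false →]=  ((((d ^ (d & d)) | (0 & (0 ^ 0))) & ((d ^ (d | 0)) | 0)) | (1 | 1))
(2) (d | 0)  =[or_false →]=  d    ⊢ ((((d ^ (d & d)) | (0 & (0 ^ 0))) & ((d ^ d) | 0)) | (1 | 1))
(3) (d & d)  =[and_idem →]=  d    ⊢ ((((d ^ d) | (0 & (0 ^ 0))) & ((d ^ d) | 0)) | (1 | 1))
(4) (0 ^ 0)  =[xor_false →]=  0    ⊢ ((((d ^ d) | (0 & 0)) & ((d ^ d) | 0)) | (1 | 1))
(5) (0 & 0)  =[and_false →]=  0    ⊢ ((((d ^ d) | 0) & ((d ^ d) | 0)) | (1 | 1))
(6) (((d ^ d) | 0) & ((d ^ d) | 0))  =[and_idem →]=  ((d ^ d) | 0)    ⊢ (((d ^ d) | 0) | (1 | 1))
(7) ((d ^ d) | 0)  =[or_false →]=  (d ^ d)    ⊢ cost 12, within 12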